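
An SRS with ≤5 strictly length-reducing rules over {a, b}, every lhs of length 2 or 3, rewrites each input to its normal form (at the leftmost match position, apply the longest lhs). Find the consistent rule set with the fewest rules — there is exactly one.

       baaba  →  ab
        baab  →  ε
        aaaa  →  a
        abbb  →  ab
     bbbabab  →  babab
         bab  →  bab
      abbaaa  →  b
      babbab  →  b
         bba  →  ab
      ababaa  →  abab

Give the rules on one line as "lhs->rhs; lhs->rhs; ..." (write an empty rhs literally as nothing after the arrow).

  | baaba => bba => ab
  | baab => bb => ε
  | aaaa => a
  | abbb => ab

aa->; aaa->; bb->; bba->ab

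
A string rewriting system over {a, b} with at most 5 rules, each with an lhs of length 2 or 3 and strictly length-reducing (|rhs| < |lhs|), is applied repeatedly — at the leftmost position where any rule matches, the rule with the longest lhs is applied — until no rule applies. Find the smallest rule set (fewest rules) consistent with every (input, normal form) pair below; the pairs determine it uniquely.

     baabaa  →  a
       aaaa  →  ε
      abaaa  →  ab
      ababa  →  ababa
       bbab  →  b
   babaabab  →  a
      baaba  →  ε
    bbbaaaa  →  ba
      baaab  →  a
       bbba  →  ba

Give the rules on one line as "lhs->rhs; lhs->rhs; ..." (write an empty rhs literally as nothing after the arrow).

aa->; aaa->bb; bb->a; bbb->b

  | baabaa => bbaa => aaa => bb => a
  | aaaa => bba => aa => ε
  | abaaa => abbb => ab
  | ababa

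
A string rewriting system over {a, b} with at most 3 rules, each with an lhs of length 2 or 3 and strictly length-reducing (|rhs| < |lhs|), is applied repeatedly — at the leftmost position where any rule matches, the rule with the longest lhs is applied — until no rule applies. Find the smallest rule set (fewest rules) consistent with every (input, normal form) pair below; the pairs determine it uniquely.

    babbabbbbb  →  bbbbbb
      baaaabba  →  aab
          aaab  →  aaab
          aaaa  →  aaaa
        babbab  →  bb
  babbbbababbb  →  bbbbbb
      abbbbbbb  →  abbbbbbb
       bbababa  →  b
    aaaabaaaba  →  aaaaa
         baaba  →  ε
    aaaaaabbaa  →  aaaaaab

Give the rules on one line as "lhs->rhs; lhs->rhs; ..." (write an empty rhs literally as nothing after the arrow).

  | babbabbbbb => bbabbbbb => bbbbbb
  | baaaabba => aabba => aab
  | aaab
  | aaaa

ba->; baa->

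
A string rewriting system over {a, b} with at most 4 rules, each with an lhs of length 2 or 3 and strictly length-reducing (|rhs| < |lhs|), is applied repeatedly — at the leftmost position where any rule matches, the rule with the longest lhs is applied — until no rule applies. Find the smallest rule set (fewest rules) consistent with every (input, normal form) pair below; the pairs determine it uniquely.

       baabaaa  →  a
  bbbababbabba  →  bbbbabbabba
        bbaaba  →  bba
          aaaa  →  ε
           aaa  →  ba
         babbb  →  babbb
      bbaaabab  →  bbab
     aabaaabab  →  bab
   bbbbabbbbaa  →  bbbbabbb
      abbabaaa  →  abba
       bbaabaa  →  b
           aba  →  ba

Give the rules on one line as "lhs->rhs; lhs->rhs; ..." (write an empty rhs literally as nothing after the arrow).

aaa->ba; aba->ba; baa->

  | baabaaa => baaa => a
  | bbbababbabba => bbbbabbabba
  | bbaaba => bba
  | aaaa => baa => ε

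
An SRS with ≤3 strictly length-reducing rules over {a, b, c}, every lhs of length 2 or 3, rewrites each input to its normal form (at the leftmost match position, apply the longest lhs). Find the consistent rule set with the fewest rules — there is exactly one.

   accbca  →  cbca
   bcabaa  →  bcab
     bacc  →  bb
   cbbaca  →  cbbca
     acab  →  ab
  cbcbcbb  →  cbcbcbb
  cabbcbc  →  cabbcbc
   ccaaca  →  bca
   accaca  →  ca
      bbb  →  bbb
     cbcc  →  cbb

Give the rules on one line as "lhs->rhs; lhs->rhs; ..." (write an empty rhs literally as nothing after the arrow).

ac->; ba->b; cc->b

  | accbca => cbca
  | bcabaa => bcaba => bcab
  | bacc => bcc => bb
  | cbbaca => cbbca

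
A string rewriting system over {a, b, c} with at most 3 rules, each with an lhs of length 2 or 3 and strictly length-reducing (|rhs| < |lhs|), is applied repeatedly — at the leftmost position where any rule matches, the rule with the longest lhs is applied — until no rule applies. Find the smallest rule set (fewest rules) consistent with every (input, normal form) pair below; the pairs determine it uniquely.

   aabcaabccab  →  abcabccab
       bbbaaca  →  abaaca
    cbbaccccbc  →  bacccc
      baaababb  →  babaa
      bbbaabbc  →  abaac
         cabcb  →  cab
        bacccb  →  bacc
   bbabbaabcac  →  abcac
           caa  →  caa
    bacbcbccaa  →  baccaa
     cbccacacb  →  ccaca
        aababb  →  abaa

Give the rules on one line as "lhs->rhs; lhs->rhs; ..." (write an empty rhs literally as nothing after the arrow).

aab->ab; bb->a; cb->

  | aabcaabccab => abcaabccab => abcabccab
  | bbbaaca => abaaca
  | cbbaccccbc => baccccbc => bacccc
  | baaababb => baababb => bababb => babaa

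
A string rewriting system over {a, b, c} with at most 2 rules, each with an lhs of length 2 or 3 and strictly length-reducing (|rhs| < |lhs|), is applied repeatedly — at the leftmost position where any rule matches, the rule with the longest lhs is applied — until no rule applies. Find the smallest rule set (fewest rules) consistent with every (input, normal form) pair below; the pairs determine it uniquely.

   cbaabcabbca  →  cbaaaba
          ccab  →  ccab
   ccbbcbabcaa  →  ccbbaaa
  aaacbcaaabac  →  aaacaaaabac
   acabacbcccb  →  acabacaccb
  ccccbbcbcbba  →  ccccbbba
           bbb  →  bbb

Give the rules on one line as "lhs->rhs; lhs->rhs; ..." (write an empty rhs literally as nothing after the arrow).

bc->; cbc->ca

  | cbaabcabbca => cbaaabbca => cbaaaba
  | ccab
  | ccbbcbabcaa => ccbbabcaa => ccbbaaa
  | aaacbcaaabac => aaacaaaabac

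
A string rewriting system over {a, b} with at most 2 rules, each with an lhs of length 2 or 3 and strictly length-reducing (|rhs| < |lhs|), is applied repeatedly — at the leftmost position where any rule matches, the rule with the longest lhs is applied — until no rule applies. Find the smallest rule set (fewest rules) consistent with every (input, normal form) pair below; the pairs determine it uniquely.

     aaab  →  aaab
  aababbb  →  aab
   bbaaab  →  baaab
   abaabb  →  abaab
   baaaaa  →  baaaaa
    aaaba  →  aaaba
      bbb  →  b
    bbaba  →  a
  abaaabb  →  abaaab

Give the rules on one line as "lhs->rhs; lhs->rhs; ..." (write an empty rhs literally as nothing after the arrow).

  | aaab
  | aababbb => aabb => aab
  | bbaaab => baaab
  | abaabb => abaab

bab->; bb->b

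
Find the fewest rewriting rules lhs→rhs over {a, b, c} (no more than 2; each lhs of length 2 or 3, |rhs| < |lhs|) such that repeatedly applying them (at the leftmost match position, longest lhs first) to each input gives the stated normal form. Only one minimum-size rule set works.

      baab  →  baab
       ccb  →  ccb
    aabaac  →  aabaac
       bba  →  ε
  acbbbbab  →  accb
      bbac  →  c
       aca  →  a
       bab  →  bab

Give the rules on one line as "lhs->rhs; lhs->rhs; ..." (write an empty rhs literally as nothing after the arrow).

  | baab
  | ccb
  | aabaac
  | bba => ca => ε

bb->c; ca->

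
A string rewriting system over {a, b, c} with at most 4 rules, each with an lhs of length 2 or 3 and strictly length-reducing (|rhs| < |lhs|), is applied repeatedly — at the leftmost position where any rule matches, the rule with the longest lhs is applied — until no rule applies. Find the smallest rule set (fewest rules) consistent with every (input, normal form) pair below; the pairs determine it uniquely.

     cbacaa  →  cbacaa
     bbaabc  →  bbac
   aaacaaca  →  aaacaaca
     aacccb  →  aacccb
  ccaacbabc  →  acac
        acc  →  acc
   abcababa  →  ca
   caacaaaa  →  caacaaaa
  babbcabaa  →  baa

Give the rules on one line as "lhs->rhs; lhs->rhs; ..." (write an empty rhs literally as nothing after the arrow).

ab->; bc->; cca->ac

  | cbacaa
  | bbaabc => bbac
  | aaacaaca
  | aacccb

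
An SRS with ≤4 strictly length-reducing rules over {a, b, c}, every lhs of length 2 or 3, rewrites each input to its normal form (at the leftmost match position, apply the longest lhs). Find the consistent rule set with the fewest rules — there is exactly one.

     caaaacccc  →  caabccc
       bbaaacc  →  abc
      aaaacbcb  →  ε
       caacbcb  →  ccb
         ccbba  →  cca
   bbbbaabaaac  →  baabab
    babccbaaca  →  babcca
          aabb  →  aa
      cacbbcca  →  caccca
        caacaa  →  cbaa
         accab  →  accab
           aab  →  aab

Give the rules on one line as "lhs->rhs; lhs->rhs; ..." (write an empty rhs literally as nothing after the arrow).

aac->b; bb->; bbb->

  | caaaacccc => caabccc
  | bbaaacc => aaacc => abc
  | aaaacbcb => aabbcb => aacb => bb => ε
  | caacbcb => cbbcb => ccb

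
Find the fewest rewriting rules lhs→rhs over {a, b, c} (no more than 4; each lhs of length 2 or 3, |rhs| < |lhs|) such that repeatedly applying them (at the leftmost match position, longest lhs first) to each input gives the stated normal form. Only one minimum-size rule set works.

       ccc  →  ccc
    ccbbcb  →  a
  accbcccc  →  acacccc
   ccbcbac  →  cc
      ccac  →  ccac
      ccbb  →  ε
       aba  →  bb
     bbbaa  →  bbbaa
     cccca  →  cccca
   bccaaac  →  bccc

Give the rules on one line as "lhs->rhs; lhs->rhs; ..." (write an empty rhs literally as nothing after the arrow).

  | ccc
  | ccbbcb => cabcb => cb => a
  | accbcccc => acacccc
  | ccbcbac => cacbac => caaac => cc

aaa->; aba->bb; cab->; cb->a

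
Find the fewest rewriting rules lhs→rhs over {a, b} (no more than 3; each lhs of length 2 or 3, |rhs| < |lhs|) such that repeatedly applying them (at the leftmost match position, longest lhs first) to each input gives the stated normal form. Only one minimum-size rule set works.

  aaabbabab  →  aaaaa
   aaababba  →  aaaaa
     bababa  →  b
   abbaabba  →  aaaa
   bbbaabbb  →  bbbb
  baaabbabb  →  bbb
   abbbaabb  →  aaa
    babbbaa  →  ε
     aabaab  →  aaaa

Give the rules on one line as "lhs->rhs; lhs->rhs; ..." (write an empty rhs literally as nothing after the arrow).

  | aaabbabab => aaababab => aaaabab => aaaaab => aaaaa
  | aaababba => aaaabba => aaaaba => aaaaa
  | bababa => bbaba => ba => b
  | abbaabba => abaabba => aaabba => aaaba => aaaa

ab->a; ba->b; bba->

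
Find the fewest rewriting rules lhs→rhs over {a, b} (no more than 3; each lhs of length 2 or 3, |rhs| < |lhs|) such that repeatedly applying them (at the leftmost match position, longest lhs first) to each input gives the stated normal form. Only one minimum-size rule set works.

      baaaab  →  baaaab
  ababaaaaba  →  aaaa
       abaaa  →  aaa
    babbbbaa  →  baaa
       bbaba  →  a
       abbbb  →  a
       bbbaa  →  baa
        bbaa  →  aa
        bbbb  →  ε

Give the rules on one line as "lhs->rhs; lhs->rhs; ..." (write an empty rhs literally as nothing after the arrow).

aba->a; bb->

  | baaaab
  | ababaaaaba => abaaaaba => aaaaba => aaaa
  | abaaa => aaa
  | babbbbaa => babbaa => baaa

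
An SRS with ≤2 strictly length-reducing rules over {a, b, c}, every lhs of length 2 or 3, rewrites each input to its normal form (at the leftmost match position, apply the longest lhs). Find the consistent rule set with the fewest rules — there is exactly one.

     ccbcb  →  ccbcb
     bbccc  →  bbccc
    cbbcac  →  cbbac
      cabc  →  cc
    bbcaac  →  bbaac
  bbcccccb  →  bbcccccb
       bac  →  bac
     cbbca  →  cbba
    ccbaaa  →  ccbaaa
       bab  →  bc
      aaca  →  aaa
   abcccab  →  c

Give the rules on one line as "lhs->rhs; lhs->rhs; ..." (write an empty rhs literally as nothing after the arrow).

  | ccbcb
  | bbccc
  | cbbcac => cbbac
  | cabc => abc => cc

ab->c; ca->a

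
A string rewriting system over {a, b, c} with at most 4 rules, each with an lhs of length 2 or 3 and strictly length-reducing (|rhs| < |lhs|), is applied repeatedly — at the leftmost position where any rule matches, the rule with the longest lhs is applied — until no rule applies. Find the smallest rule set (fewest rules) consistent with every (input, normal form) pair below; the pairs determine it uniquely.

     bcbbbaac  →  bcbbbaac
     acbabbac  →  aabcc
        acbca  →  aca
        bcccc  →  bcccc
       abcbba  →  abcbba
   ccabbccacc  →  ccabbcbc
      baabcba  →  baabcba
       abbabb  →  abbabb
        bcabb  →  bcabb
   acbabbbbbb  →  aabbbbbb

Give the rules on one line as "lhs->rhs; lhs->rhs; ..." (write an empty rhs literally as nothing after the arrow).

  | bcbbbaac
  | acbabbac => aabbac => aabcc
  | acbca => aca
  | bcccc

acb->a; bac->cc; cac->b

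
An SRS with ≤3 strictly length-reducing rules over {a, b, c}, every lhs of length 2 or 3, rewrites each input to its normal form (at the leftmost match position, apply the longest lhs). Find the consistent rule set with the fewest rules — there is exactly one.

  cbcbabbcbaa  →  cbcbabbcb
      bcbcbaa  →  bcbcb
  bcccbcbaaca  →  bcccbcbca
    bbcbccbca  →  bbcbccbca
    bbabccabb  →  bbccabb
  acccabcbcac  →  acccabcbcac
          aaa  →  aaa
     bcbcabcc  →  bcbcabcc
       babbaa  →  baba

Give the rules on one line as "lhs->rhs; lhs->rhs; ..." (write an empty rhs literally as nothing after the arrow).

baa->b; bba->b

  | cbcbabbcbaa => cbcbabbcb
  | bcbcbaa => bcbcb
  | bcccbcbaaca => bcccbcbca
  | bbcbccbca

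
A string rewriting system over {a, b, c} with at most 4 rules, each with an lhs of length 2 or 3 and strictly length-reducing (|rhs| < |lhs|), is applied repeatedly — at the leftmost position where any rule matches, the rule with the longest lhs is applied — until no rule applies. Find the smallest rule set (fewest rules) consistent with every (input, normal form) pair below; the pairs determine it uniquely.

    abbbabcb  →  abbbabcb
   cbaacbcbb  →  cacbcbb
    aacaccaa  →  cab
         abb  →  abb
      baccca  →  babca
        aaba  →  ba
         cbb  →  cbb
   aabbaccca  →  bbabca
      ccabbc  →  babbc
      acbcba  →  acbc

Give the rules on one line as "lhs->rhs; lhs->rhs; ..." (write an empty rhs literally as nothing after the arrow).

aa->; cba->c; cc->b

  | abbbabcb
  | cbaacbcbb => cacbcbb
  | aacaccaa => caccaa => cabaa => cab
  | abb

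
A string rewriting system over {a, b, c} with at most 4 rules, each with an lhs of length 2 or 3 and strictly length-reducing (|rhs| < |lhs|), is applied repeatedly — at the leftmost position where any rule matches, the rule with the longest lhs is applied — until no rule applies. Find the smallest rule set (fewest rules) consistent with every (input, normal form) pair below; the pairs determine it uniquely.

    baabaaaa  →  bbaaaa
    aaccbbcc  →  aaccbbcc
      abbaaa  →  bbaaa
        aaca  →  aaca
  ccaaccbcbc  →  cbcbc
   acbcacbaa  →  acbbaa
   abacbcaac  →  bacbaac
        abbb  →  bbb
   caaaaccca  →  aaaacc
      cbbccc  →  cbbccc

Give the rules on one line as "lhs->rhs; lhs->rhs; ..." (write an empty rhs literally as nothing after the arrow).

ab->b; caa->aa; cac->; cca->c

  | baabaaaa => babaaaa => bbaaaa
  | aaccbbcc
  | abbaaa => bbaaa
  | aaca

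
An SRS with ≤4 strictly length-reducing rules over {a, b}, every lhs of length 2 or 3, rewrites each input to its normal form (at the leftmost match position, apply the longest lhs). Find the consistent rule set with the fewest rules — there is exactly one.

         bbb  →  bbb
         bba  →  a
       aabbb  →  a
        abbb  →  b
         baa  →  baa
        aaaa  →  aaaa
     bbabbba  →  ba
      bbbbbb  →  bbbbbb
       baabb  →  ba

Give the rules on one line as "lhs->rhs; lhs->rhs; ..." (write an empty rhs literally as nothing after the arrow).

  | bbb
  | bba => a
  | aabbb => ab => a
  | abbb => b

ab->a; abb->; bba->a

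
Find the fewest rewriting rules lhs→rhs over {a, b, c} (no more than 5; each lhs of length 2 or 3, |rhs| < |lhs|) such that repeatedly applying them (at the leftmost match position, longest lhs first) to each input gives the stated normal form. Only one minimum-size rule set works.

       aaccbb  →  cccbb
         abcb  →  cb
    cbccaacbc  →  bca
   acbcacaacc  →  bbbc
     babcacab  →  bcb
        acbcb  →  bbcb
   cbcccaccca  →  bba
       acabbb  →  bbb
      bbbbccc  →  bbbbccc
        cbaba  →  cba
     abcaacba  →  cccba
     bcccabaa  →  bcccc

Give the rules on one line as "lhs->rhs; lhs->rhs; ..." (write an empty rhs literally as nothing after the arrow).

aa->c; ab->; ac->b; cbc->a

  | aaccbb => cccbb
  | abcb => cb
  | cbccaacbc => acaacbc => baacbc => bccbc => bca
  | acbcacaacc => bbcacaacc => bbcbaacc => bbcbccc => bbacc => bbbc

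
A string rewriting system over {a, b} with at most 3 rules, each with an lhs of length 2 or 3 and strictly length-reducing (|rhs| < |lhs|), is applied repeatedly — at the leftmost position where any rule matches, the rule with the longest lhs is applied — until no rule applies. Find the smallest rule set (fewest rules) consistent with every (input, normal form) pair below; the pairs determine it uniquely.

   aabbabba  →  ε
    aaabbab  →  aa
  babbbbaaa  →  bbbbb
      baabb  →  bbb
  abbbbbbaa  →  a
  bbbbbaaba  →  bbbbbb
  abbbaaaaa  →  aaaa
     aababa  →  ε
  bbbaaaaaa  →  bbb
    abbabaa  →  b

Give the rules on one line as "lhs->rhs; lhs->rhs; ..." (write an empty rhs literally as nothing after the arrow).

  | aabbabba => aababba => abba => aba => ε
  | aaabbab => aaabab => aab => aa
  | babbbbaaa => bbbbbaaa => bbbbbaa => bbbbba => bbbbb
  | baabb => babb => bbb

ab->a; aba->; ba->b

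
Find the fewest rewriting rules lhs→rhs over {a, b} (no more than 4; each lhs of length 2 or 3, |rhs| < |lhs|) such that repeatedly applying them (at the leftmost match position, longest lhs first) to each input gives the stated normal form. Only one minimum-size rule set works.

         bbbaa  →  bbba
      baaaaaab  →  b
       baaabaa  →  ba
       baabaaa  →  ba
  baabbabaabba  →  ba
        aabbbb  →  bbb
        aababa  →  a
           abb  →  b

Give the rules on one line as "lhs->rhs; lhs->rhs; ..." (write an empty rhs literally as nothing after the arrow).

  | bbbaa => bbba
  | baaaaaab => baaaaab => baaaab => baaab => baab => b
  | baaabaa => baabaa => baa => ba
  | baabaaa => baaa => baa => ba

aa->a; aab->; ab->; bab->ab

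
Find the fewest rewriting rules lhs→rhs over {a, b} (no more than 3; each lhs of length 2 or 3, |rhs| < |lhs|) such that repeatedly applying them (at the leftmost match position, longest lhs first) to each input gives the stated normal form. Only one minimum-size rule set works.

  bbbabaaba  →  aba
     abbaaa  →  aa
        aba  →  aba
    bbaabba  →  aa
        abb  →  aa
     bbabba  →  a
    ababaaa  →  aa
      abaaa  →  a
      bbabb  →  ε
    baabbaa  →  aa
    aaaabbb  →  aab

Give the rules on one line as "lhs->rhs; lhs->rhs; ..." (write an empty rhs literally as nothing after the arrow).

aaa->; baa->aa; bb->a

  | bbbabaaba => ababaaba => abaaaba => aaaaba => aba
  | abbaaa => aaaaa => aa
  | aba
  | bbaabba => aaabba => bba => aa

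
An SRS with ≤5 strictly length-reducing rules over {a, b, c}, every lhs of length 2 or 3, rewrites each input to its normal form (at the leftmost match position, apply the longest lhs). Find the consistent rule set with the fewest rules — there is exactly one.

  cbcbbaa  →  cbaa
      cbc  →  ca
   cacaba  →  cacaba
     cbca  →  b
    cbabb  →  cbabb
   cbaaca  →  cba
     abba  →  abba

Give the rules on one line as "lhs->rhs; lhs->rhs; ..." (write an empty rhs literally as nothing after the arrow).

aac->; bc->a; bcb->; caa->b

  | cbcbbaa => cbaa
  | cbc => ca
  | cacaba
  | cbca => caa => b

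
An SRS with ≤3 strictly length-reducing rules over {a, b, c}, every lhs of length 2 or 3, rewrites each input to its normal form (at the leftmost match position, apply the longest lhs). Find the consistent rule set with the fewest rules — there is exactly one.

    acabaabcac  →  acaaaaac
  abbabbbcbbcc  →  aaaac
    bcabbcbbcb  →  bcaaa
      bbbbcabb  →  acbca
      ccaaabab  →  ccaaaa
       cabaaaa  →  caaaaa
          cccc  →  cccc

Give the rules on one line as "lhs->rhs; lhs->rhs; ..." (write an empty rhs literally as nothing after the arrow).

  | acabaabcac => acaaabcac => acaaaaac
  | abbabbbcbbcc => ababbbcbbcc => aabbbcbbcc => aabbcbbcc => aabcbbcc => aaabbcc => aaabcc => aaaac
  | bcabbcbbcb => bcabcbbcb => bcaabbcb => bcaabcb => bcaaab => bcaaa
  | bbbbcabb => acbcabb => acbcab => acbca

ab->a; abc->aa; bbb->ac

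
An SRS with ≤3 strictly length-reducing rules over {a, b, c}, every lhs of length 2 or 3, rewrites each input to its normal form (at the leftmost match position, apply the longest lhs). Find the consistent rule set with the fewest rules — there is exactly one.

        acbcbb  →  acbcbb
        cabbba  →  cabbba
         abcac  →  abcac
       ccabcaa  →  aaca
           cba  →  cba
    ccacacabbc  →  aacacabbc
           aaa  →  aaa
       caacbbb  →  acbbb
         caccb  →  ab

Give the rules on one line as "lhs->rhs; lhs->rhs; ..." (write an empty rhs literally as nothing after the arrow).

bcc->ca; caa->cc; cc->a

  | acbcbb
  | cabbba
  | abcac
  | ccabcaa => aabcaa => aabcc => aaca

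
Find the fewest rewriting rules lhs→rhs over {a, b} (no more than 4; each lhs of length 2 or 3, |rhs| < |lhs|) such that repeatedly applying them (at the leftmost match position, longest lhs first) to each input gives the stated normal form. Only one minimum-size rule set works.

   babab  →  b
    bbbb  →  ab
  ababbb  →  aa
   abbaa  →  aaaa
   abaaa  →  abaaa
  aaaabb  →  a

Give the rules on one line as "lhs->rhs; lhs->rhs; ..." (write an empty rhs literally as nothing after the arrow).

  | babab => bab => b
  | bbbb => ab
  | ababbb => abbb => aa
  | abbaa => aaaa

aab->b; bab->b; bb->a; bbb->a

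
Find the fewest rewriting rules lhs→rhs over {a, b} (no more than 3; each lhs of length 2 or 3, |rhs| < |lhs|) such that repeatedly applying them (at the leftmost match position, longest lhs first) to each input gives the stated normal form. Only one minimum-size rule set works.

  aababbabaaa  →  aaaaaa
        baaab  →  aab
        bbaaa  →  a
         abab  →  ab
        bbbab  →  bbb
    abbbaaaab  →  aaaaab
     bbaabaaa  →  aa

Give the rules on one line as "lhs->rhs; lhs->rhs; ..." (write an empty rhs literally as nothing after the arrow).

  | aababbabaaa => aabbabaaa => aaaabaaa => aaaaaa
  | baaab => aab
  | bbaaa => baa => a
  | abab => ab

abb->aa; ba->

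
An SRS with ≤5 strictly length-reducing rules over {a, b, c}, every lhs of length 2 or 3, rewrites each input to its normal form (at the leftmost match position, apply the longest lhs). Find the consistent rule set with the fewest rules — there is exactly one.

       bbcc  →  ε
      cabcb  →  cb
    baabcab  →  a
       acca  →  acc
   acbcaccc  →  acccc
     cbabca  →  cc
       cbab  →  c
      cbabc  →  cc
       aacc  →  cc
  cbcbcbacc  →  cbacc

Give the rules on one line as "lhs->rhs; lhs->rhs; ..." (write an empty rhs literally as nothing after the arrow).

aa->; bab->a; bc->; ca->c

  | bbcc => bc => ε
  | cabcb => cbcb => cb
  | baabcab => bbcab => bab => a
  | acca => acc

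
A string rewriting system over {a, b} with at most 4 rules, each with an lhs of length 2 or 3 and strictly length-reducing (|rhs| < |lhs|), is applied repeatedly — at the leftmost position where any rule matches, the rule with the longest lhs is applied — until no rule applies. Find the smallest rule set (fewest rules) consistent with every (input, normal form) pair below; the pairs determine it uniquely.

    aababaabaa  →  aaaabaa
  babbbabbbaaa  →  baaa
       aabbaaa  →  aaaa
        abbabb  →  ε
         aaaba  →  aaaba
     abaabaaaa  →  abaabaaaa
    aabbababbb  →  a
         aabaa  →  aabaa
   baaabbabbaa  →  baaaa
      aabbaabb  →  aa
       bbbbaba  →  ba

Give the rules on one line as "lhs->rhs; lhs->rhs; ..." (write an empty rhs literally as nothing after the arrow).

  | aababaabaa => aaaabaa
  | babbbabbbaaa => bbabbbaaa => bbbaaa => baaa
  | aabbaaa => aaaa
  | abbabb => abb => ε

abb->; bab->; bbb->b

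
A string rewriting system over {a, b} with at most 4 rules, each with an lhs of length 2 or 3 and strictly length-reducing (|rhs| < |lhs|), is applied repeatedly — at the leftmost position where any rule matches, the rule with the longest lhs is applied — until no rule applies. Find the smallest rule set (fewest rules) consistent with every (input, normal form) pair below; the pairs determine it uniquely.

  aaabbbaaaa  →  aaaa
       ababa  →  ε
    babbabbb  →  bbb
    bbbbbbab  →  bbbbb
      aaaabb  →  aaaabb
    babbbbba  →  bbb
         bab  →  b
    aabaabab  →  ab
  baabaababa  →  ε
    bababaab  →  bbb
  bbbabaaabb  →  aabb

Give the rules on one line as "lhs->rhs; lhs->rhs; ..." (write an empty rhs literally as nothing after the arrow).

  | aaabbbaaaa => aaabaaa => aaaa
  | ababa => ba => ε
  | babbabbb => bbabbb => bbb
  | bbbbbbab => bbbbb

aba->; ba->; baa->bb; bba->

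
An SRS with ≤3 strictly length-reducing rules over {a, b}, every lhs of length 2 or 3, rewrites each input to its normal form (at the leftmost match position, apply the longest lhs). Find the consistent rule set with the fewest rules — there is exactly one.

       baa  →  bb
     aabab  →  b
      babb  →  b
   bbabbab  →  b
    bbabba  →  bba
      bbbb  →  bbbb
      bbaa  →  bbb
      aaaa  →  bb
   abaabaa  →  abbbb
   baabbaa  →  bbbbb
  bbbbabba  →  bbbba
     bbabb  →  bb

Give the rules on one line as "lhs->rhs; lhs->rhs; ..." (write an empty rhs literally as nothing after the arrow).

  | baa => bb
  | aabab => bbab => b
  | babb => b
  | bbabbab => bbab => b

aa->b; bab->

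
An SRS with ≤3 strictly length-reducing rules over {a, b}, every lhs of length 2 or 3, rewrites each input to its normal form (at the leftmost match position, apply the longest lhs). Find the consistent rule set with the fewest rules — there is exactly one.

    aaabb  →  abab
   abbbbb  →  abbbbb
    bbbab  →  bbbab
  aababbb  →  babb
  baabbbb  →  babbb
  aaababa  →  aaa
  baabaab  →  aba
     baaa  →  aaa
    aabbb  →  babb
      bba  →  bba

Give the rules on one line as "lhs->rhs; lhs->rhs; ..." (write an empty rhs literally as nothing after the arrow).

aab->ba; baa->aa

  | aaabb => abab
  | abbbbb
  | bbbab
  | aababbb => baabbb => aabbb => babb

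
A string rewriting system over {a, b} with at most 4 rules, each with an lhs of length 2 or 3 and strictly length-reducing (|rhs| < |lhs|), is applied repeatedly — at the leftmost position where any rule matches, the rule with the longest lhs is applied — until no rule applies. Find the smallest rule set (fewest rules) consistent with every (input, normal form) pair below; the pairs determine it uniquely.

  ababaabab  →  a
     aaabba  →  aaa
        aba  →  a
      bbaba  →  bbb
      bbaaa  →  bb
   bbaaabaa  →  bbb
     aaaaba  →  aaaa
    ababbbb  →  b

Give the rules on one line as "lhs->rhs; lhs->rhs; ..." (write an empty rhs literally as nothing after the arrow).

ab->; abb->ba; bab->; bba->bb

  | ababaabab => abaabab => aabab => aab => a
  | aaabba => aabaa => aaa
  | aba => a
  | bbaba => bbba => bbb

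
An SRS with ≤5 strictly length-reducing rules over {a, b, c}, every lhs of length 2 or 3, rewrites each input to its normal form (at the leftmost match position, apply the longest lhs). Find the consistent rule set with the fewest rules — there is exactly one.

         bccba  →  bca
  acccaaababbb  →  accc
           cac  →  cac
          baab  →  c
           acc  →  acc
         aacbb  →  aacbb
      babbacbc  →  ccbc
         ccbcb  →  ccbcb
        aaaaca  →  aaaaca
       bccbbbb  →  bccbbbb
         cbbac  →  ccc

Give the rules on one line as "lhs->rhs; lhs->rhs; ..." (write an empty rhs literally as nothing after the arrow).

ab->; baa->ca; bba->c; cba->a

  | bccba => bca
  | acccaaababbb => acccaaabbb => acccaabb => acccab => accc
  | cac
  | baab => cab => c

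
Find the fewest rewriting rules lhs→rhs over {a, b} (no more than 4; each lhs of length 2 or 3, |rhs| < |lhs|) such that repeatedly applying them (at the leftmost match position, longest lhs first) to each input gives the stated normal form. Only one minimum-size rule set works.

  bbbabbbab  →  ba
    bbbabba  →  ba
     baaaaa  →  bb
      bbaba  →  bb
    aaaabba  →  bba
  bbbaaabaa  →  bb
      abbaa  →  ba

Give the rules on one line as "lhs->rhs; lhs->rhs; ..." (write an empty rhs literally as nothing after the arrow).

ab->b; aba->bb; baa->bb; bbb->ba

  | bbbabbbab => baabbbab => bbbbbab => babbab => bbbab => baab => bbb => ba
  | bbbabba => baabba => bbbba => baba => bbb => ba
  | baaaaa => bbaaa => bbba => baa => bb
  | bbaba => bbbb => bab => bb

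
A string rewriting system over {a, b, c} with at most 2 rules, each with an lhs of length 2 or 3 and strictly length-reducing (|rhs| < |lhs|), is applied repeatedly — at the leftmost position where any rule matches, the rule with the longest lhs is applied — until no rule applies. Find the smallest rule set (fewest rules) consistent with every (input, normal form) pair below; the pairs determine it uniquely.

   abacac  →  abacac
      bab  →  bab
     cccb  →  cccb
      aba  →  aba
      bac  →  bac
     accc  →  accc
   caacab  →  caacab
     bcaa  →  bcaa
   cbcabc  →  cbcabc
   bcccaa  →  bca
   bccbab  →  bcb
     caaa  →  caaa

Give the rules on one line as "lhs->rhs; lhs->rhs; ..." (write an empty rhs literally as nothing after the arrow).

  | abacac
  | bab
  | cccb
  | aba

cba->; cca->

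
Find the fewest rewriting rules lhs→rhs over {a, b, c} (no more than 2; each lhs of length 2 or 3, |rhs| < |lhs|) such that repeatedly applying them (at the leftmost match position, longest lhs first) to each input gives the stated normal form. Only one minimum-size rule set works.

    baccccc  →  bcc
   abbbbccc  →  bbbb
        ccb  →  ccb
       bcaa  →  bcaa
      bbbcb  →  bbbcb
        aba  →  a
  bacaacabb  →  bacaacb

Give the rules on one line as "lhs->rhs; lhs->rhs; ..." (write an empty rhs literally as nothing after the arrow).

ab->; ccc->b

  | baccccc => babcc => bcc
  | abbbbccc => bbbccc => bbbb
  | ccb
  | bcaa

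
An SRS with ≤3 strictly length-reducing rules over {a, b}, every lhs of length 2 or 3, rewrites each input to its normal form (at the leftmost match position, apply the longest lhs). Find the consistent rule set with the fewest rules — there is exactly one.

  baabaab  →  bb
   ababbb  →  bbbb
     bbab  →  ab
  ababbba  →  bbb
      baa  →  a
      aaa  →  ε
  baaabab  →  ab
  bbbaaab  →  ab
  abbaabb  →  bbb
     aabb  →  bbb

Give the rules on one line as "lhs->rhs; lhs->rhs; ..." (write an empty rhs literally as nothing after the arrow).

aa->b; ba->; bab->ab

  | baabaab => abaab => aab => bb
  | ababbb => aabbb => bbbb
  | bbab => bab => ab
  | ababbba => aabbba => bbbba => bbb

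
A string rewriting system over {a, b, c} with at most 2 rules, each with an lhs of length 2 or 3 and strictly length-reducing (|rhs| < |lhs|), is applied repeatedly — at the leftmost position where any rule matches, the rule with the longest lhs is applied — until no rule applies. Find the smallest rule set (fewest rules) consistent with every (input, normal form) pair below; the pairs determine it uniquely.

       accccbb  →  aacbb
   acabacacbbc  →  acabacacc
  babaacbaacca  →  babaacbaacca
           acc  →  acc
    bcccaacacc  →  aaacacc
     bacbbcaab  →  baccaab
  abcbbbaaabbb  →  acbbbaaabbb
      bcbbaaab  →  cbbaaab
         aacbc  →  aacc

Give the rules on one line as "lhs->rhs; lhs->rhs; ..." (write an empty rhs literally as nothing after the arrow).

  | accccbb => aacbb
  | acabacacbbc => acabacacbc => acabacacc
  | babaacbaacca
  | acc

bc->c; ccc->a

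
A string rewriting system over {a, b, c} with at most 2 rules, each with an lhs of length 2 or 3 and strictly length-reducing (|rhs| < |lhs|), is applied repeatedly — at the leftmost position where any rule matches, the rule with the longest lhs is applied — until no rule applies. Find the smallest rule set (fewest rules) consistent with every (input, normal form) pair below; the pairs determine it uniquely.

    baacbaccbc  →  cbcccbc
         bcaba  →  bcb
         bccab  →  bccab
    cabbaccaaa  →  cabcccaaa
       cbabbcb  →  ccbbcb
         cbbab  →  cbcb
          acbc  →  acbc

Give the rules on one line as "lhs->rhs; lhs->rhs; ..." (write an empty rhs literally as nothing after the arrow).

  | baacbaccbc => cacbaccbc => cbbaccbc => cbcccbc
  | bcaba => bcac => bcb
  | bccab
  | cabbaccaaa => cabcccaaa

ba->c; cac->cb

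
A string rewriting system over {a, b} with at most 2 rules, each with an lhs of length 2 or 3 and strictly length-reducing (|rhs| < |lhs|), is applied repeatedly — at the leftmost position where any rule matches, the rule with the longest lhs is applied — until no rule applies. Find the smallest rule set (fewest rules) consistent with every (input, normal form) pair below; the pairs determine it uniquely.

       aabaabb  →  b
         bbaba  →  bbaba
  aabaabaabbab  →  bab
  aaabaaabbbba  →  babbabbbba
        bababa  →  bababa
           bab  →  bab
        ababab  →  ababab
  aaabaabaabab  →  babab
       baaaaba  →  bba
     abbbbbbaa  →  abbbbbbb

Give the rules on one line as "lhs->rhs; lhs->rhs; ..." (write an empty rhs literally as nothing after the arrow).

  | aabaabb => aabb => b
  | bbaba
  | aabaabaabbab => aabaabbab => aabbab => bab
  | aaabaaabbbba => babaaabbbba => babbabbbba

aa->b; aab->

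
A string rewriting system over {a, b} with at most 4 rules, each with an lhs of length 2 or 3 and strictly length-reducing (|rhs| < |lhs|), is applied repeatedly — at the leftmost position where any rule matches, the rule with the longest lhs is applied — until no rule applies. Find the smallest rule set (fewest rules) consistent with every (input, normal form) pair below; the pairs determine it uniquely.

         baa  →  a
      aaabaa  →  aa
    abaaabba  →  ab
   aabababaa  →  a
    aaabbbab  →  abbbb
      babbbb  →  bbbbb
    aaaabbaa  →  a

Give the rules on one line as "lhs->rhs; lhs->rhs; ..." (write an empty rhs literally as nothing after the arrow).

  | baa => a
  | aaabaa => abaa => aa
  | abaaabba => aaabba => abba => ab
  | aabababaa => ababaa => abbaa => aba => a

aaa->a; aab->; ba->; bab->bb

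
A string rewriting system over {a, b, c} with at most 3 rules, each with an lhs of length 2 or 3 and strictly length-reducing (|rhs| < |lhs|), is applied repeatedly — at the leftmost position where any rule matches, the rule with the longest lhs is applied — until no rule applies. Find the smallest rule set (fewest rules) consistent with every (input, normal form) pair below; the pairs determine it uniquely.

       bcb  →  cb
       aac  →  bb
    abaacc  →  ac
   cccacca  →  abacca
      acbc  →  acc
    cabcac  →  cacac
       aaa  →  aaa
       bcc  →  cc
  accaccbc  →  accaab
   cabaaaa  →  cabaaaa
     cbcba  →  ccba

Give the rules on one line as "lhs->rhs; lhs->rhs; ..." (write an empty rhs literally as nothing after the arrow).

aac->bb; bc->c; ccc->ab

  | bcb => cb
  | aac => bb
  | abaacc => abbbc => abbc => abc => ac
  | cccacca => abacca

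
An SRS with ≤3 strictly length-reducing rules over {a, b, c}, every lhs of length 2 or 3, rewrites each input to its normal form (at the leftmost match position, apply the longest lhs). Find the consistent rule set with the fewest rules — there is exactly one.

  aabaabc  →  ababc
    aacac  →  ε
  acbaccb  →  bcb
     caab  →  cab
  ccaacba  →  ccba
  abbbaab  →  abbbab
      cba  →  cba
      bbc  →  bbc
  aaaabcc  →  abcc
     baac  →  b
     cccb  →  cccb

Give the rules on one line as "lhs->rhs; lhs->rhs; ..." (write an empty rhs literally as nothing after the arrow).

  | aabaabc => abaabc => ababc
  | aacac => acac => ac => ε
  | acbaccb => baccb => bcb
  | caab => cab

aa->a; ac->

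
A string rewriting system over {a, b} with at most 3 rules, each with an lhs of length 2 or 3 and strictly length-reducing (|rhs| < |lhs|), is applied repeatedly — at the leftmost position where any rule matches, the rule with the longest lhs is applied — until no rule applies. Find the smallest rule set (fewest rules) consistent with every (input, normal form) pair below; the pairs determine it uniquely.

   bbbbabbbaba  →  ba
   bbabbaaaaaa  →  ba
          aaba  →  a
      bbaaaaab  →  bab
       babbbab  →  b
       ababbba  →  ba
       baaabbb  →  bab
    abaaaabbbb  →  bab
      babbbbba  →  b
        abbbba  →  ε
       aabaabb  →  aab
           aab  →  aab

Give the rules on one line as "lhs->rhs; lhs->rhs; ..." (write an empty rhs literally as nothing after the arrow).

aaa->ba; aba->; bb->b

  | bbbbabbbaba => bbbabbbaba => bbabbbaba => babbbaba => babbaba => bababa => bba => ba
  | bbabbaaaaaa => babbaaaaaa => babaaaaaa => baaaaa => bbaaa => baaa => bba => ba
  | aaba => a
  | bbaaaaab => baaaaab => bbaaab => baaab => bbab => bab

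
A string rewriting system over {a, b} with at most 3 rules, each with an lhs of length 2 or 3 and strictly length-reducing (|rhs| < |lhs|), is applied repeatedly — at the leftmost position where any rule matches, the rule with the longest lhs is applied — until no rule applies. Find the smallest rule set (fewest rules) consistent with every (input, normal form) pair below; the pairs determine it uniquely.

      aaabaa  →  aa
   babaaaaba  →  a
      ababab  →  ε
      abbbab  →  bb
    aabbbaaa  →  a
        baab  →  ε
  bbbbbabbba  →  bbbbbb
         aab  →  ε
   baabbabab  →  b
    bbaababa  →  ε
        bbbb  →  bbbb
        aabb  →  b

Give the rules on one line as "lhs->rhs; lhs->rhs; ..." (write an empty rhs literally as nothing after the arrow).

  | aaabaa => aabaa => abaa => aa
  | babaaaaba => baaaaba => aaaba => aaba => aba => a
  | ababab => abab => ab => ε
  | abbbab => bbab => bb

aab->ab; ab->; ba->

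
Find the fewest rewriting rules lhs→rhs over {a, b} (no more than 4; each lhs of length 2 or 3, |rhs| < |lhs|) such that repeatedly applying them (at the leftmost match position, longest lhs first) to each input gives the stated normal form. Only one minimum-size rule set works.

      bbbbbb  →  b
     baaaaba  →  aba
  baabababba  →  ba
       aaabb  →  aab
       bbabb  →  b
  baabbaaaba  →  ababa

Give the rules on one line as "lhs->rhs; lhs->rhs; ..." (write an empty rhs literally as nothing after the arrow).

  | bbbbbb => bbbbb => bbbb => bbb => bb => b
  | baaaaba => abaaba => aabba => aba
  | baabababba => abbababba => bababba => babba => bba => ba
  | aaabb => aab

abb->b; baa->ab; bb->b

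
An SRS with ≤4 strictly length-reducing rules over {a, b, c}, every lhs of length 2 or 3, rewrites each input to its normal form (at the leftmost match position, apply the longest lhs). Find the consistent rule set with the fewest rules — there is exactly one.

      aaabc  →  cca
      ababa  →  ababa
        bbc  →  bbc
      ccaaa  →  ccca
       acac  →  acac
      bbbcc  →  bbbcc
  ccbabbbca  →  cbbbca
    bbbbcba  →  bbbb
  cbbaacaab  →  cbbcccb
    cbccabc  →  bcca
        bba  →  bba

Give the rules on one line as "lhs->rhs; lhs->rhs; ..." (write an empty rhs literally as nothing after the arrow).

aa->c; abc->ca; cba->; cbc->b

  | aaabc => cabc => cca
  | ababa
  | bbc
  | ccaaa => ccca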